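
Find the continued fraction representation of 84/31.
[2; 1, 2, 2, 4]

Euclidean algorithm steps:
84 = 2 × 31 + 22
31 = 1 × 22 + 9
22 = 2 × 9 + 4
9 = 2 × 4 + 1
4 = 4 × 1 + 0
Continued fraction: [2; 1, 2, 2, 4]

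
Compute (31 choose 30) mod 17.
14

Using Lucas' theorem:
Write n=31 and k=30 in base 17:
n in base 17: [1, 14]
k in base 17: [1, 13]
C(31,30) mod 17 = ∏ C(n_i, k_i) mod 17
Digit binomials (mod 17): C(1,1) = 1; C(14,13) = 14
Product: 1 × 14 = 14 ≡ 14 (mod 17)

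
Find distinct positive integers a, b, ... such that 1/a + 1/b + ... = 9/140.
1/16 + 1/560

Greedy algorithm:
9/140: ceiling(140/9) = 16, use 1/16
1/560: ceiling(560/1) = 560, use 1/560
Result: 9/140 = 1/16 + 1/560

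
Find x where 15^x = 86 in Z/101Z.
51

Baby-step giant-step with step n = ⌈√101⌉ = 11.
Baby steps 15^j mod 101 (j:value) for j=0..10: 0:1, 1:15, 2:23, 3:42, 4:24, 5:57, 6:47, 7:99, 8:71, 9:55, 10:17.
Giant-step multiplier: 15^(-11) ≡ 15^(100-11) = 15^89 ≡ 61 (mod 101).
Giant steps γ_i = 86·61^i mod 101: γ_0=86, γ_1=95, γ_2=38, γ_3=96, γ_4=99 (in table at j=7).
x = i·n + j = 4·11 + 7 = 51.
Check: 15^51 ≡ 86 (mod 101).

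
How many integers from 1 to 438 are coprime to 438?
144

438 = 2 × 3 × 73
φ(n) = n × ∏(1 - 1/p) for each prime p dividing n
φ(438) = 438 × (1 - 1/2) × (1 - 1/3) × (1 - 1/73) = 144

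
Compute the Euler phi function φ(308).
120

308 = 2^2 × 7 × 11
φ(n) = n × ∏(1 - 1/p) for each prime p dividing n
φ(308) = 308 × (1 - 1/2) × (1 - 1/7) × (1 - 1/11) = 120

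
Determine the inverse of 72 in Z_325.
158

gcd(72, 325) = 1, so the inverse exists.
Extended Euclidean algorithm on (325, 72):
325 = 4 × 72 + 37  ⟹  37 = (1)·325 + (-4)·72
72 = 1 × 37 + 35  ⟹  35 = (-1)·325 + (5)·72
37 = 1 × 35 + 2  ⟹  2 = (2)·325 + (-9)·72
35 = 17 × 2 + 1  ⟹  1 = (-35)·325 + (158)·72
So (158)·72 ≡ 1 (mod 325), i.e. 72^(-1) ≡ 158 (mod 325).
Check: 72 × 158 = 11376 ≡ 1 (mod 325)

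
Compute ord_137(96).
8

137 is prime, so ord(96) divides φ(137) = 136.
Divisors of 136: 1, 2, 4, 8, 17, 34, 68, 136.
Repeated squaring: 96^1 ≡ 96, 96^2 ≡ 37, 96^4 ≡ 136, 96^8 ≡ 1, 96^16 ≡ 1, 96^32 ≡ 1, 96^64 ≡ 1, 96^128 ≡ 1 (mod 137).
Test 96^d mod 137 for each divisor d in increasing order:
96^1 ≡ 96
96^2 ≡ 37
96^4 ≡ 136
96^8 ≡ 1  ← first divisor giving 1
The order is 8.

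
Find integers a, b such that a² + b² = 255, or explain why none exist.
Not possible

Factorization: 255 = 3 × 5 × 17
By Fermat: n is sum of two squares iff every prime p ≡ 3 (mod 4) appears to even power.
Prime(s) ≡ 3 (mod 4) with odd exponent: [(3, 1)]
Therefore 255 cannot be expressed as a² + b².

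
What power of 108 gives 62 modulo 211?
166

Baby-step giant-step with step n = ⌈√211⌉ = 15.
Baby steps 108^j mod 211 (j:value) for j=0..14: 0:1, 1:108, 2:59, 3:42, 4:105, 5:157, 6:76, 7:190, 8:53, 9:27, 10:173, 11:116, 12:79, 13:92, 14:19.
Giant-step multiplier: 108^(-15) ≡ 108^(210-15) = 108^195 ≡ 40 (mod 211).
Giant steps γ_i = 62·40^i mod 211: γ_0=62, γ_1=159, γ_2=30, γ_3=145, γ_4=103, γ_5=111, γ_6=9, γ_7=149, γ_8=52, γ_9=181, γ_10=66, γ_11=108 (in table at j=1).
x = i·n + j = 11·15 + 1 = 166.
Check: 108^166 ≡ 62 (mod 211).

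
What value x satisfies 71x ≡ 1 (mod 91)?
50

gcd(71, 91) = 1, so the inverse exists.
Extended Euclidean algorithm on (91, 71):
91 = 1 × 71 + 20  ⟹  20 = (1)·91 + (-1)·71
71 = 3 × 20 + 11  ⟹  11 = (-3)·91 + (4)·71
20 = 1 × 11 + 9  ⟹  9 = (4)·91 + (-5)·71
11 = 1 × 9 + 2  ⟹  2 = (-7)·91 + (9)·71
9 = 4 × 2 + 1  ⟹  1 = (32)·91 + (-41)·71
So (-41)·71 ≡ 1 (mod 91), i.e. 71^(-1) ≡ -41 ≡ 50 (mod 91).
Check: 71 × 50 = 3550 ≡ 1 (mod 91)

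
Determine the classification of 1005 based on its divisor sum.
deficient

Proper divisors of 1005: sum = 1 + 3 + 5 + 15 + 67 + 201 + 335 = 627
Since 627 < 1005, 1005 is deficient.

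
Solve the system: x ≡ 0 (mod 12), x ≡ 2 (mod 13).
132

Using Chinese Remainder Theorem:
M = 12 × 13 = 156
M1 = 13, M2 = 12
y1 = 13^(-1) mod 12 = 1
y2 = 12^(-1) mod 13 = 12
x = (0×13×1 + 2×12×12) mod 156 = 132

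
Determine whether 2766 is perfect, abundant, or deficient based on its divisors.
abundant

Proper divisors of 2766: sum = 1 + 2 + 3 + 6 + 461 + 922 + 1383 = 2778
Since 2778 > 2766, 2766 is abundant.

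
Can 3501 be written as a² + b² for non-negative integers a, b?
30² + 51² (a=30, b=51)

Factorization: 3501 = 3^2 × 389
By Fermat: n is sum of two squares iff every prime p ≡ 3 (mod 4) appears to even power.
All primes ≡ 3 (mod 4) appear to even power.
Search a = 0, 1, 2, … for 3501 - a² a perfect square: first hit at a = 30: 3501 - 900 = 2601 = 51².
3501 = 30² + 51² = 900 + 2601 ✓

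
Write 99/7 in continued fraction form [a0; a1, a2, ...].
[14; 7]

Euclidean algorithm steps:
99 = 14 × 7 + 1
7 = 7 × 1 + 0
Continued fraction: [14; 7]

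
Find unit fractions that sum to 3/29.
1/10 + 1/290

Greedy algorithm:
3/29: ceiling(29/3) = 10, use 1/10
1/290: ceiling(290/1) = 290, use 1/290
Result: 3/29 = 1/10 + 1/290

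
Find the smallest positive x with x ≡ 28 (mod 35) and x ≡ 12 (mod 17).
63

Using Chinese Remainder Theorem:
M = 35 × 17 = 595
M1 = 17, M2 = 35
y1 = 17^(-1) mod 35 = 33
y2 = 35^(-1) mod 17 = 1
x = (28×17×33 + 12×35×1) mod 595 = 63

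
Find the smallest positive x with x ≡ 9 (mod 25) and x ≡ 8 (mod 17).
59

Using Chinese Remainder Theorem:
M = 25 × 17 = 425
M1 = 17, M2 = 25
y1 = 17^(-1) mod 25 = 3
y2 = 25^(-1) mod 17 = 15
x = (9×17×3 + 8×25×15) mod 425 = 59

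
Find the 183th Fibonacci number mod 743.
615

Matrix identity: Q^n = [[F_(n+1), F_n], [F_n, F_(n-1)]] with Q = [[1,1],[1,0]].
n = 183 = 10110111₂. Square-and-multiply, entries mod 743:
Q^1 = [[1,1],[1,0]]
Q^2 = (Q^1)² = [[2,1],[1,1]]
Q^5 = (Q^2)²·Q = [[8,5],[5,3]]
Q^11 = (Q^5)²·Q = [[144,89],[89,55]]
Q^22 = (Q^11)² = [[423,622],[622,544]]
Q^45 = (Q^22)²·Q = [[34,390],[390,387]]
Q^91 = (Q^45)²·Q = [[185,198],[198,730]]
Q^183 = (Q^91)²·Q = [[493,615],[615,621]]
F_183 mod 743 = Q^183[0][1] = 615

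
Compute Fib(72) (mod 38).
0

Matrix identity: Q^n = [[F_(n+1), F_n], [F_n, F_(n-1)]] with Q = [[1,1],[1,0]].
n = 72 = 1001000₂. Square-and-multiply, entries mod 38:
Q^1 = [[1,1],[1,0]]
Q^2 = (Q^1)² = [[2,1],[1,1]]
Q^4 = (Q^2)² = [[5,3],[3,2]]
Q^9 = (Q^4)²·Q = [[17,34],[34,21]]
Q^18 = (Q^9)² = [[1,0],[0,1]]
Q^36 = (Q^18)² = [[1,0],[0,1]]
Q^72 = (Q^36)² = [[1,0],[0,1]]
F_72 mod 38 = Q^72[0][1] = 0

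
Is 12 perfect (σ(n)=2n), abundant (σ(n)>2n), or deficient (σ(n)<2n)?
abundant

Proper divisors of 12: sum = 1 + 2 + 3 + 4 + 6 = 16
Since 16 > 12, 12 is abundant.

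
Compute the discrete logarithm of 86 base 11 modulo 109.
57

Baby-step giant-step with step n = ⌈√109⌉ = 11.
Baby steps 11^j mod 109 (j:value) for j=0..10: 0:1, 1:11, 2:12, 3:23, 4:35, 5:58, 6:93, 7:42, 8:26, 9:68, 10:94.
Giant-step multiplier: 11^(-11) ≡ 11^(108-11) = 11^97 ≡ 72 (mod 109).
Giant steps γ_i = 86·72^i mod 109: γ_0=86, γ_1=88, γ_2=14, γ_3=27, γ_4=91, γ_5=12 (in table at j=2).
x = i·n + j = 5·11 + 2 = 57.
Check: 11^57 ≡ 86 (mod 109).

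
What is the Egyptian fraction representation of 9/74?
1/9 + 1/96 + 1/10656

Greedy algorithm:
9/74: ceiling(74/9) = 9, use 1/9
7/666: ceiling(666/7) = 96, use 1/96
1/10656: ceiling(10656/1) = 10656, use 1/10656
Result: 9/74 = 1/9 + 1/96 + 1/10656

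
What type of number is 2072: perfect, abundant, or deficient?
abundant

Proper divisors of 2072: sum = 1 + 2 + 4 + 7 + 8 + 14 + 28 + 37 + 56 + 74 + 148 + 259 + 296 + 518 + 1036 = 2488
Since 2488 > 2072, 2072 is abundant.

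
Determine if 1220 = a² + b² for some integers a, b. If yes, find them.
8² + 34² (a=8, b=34)

Factorization: 1220 = 2^2 × 5 × 61
By Fermat: n is sum of two squares iff every prime p ≡ 3 (mod 4) appears to even power.
All primes ≡ 3 (mod 4) appear to even power.
Search a = 0, 1, 2, … for 1220 - a² a perfect square: first hit at a = 8: 1220 - 64 = 1156 = 34².
1220 = 8² + 34² = 64 + 1156 ✓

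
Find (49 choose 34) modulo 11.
9

Using Lucas' theorem:
Write n=49 and k=34 in base 11:
n in base 11: [4, 5]
k in base 11: [3, 1]
C(49,34) mod 11 = ∏ C(n_i, k_i) mod 11
Digit binomials (mod 11): C(4,3) = 4; C(5,1) = 5
Product: 4 × 5 = 20 ≡ 9 (mod 11)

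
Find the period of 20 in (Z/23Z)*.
22

23 is prime, so ord(20) divides φ(23) = 22.
Divisors of 22: 1, 2, 11, 22.
Repeated squaring: 20^1 ≡ 20, 20^2 ≡ 9, 20^4 ≡ 12, 20^8 ≡ 6, 20^16 ≡ 13 (mod 23).
Test 20^d mod 23 for each divisor d in increasing order:
20^1 ≡ 20
20^2 ≡ 9
20^11 = 20^8·20^2·20^1 ≡ 22
20^22 = 20^16·20^4·20^2 ≡ 1  ← first divisor giving 1
The order is 22.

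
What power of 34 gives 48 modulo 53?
35

Baby-step giant-step with step n = ⌈√53⌉ = 8.
Baby steps 34^j mod 53 (j:value) for j=0..7: 0:1, 1:34, 2:43, 3:31, 4:47, 5:8, 6:7, 7:26.
Giant-step multiplier: 34^(-8) ≡ 34^(52-8) = 34^44 ≡ 28 (mod 53).
Giant steps γ_i = 48·28^i mod 53: γ_0=48, γ_1=19, γ_2=2, γ_3=3, γ_4=31 (in table at j=3).
x = i·n + j = 4·8 + 3 = 35.
Check: 34^35 ≡ 48 (mod 53).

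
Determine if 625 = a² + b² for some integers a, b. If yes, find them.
0² + 25² (a=0, b=25)

Factorization: 625 = 5^4
By Fermat: n is sum of two squares iff every prime p ≡ 3 (mod 4) appears to even power.
All primes ≡ 3 (mod 4) appear to even power.
Search a = 0, 1, 2, … for 625 - a² a perfect square: first hit at a = 0: 625 - 0 = 625 = 25².
625 = 0² + 25² = 0 + 625 ✓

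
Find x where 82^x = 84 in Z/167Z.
30

Baby-step giant-step with step n = ⌈√167⌉ = 13.
Baby steps 82^j mod 167 (j:value) for j=0..12: 0:1, 1:82, 2:44, 3:101, 4:99, 5:102, 6:14, 7:146, 8:115, 9:78, 10:50, 11:92, 12:29.
Giant-step multiplier: 82^(-13) ≡ 82^(166-13) = 82^153 ≡ 71 (mod 167).
Giant steps γ_i = 84·71^i mod 167: γ_0=84, γ_1=119, γ_2=99 (in table at j=4).
x = i·n + j = 2·13 + 4 = 30.
Check: 82^30 ≡ 84 (mod 167).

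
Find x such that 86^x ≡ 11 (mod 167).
144

Baby-step giant-step with step n = ⌈√167⌉ = 13.
Baby steps 86^j mod 167 (j:value) for j=0..12: 0:1, 1:86, 2:48, 3:120, 4:133, 5:82, 6:38, 7:95, 8:154, 9:51, 10:44, 11:110, 12:108.
Giant-step multiplier: 86^(-13) ≡ 86^(166-13) = 86^153 ≡ 60 (mod 167).
Giant steps γ_i = 11·60^i mod 167: γ_0=11, γ_1=159, γ_2=21, γ_3=91, γ_4=116, γ_5=113, γ_6=100, γ_7=155, γ_8=115, γ_9=53, γ_10=7, γ_11=86 (in table at j=1).
x = i·n + j = 11·13 + 1 = 144.
Check: 86^144 ≡ 11 (mod 167).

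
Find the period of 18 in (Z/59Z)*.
58

59 is prime, so ord(18) divides φ(59) = 58.
Divisors of 58: 1, 2, 29, 58.
Repeated squaring: 18^1 ≡ 18, 18^2 ≡ 29, 18^4 ≡ 15, 18^8 ≡ 48, 18^16 ≡ 3, 18^32 ≡ 9 (mod 59).
Test 18^d mod 59 for each divisor d in increasing order:
18^1 ≡ 18
18^2 ≡ 29
18^29 = 18^16·18^8·18^4·18^1 ≡ 58
18^58 = 18^32·18^16·18^8·18^2 ≡ 1  ← first divisor giving 1
The order is 58.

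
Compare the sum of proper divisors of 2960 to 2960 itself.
abundant

Proper divisors of 2960: sum = 1 + 2 + 4 + 5 + 8 + 10 + 16 + 20 + ... + 370 + 592 + 740 + 1480 (19 divisors) = 4108
Since 4108 > 2960, 2960 is abundant.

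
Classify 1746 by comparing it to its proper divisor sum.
abundant

Proper divisors of 1746: sum = 1 + 2 + 3 + 6 + 9 + 18 + 97 + 194 + 291 + 582 + 873 = 2076
Since 2076 > 1746, 1746 is abundant.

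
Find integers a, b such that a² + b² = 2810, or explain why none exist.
1² + 53² (a=1, b=53)

Factorization: 2810 = 2 × 5 × 281
By Fermat: n is sum of two squares iff every prime p ≡ 3 (mod 4) appears to even power.
All primes ≡ 3 (mod 4) appear to even power.
Search a = 0, 1, 2, … for 2810 - a² a perfect square: first hit at a = 1: 2810 - 1 = 2809 = 53².
2810 = 1² + 53² = 1 + 2809 ✓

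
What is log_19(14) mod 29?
17

Baby-step giant-step with step n = ⌈√29⌉ = 6.
Baby steps 19^j mod 29 (j:value) for j=0..5: 0:1, 1:19, 2:13, 3:15, 4:24, 5:21.
Giant-step multiplier: 19^(-6) ≡ 19^(28-6) = 19^22 ≡ 4 (mod 29).
Giant steps γ_i = 14·4^i mod 29: γ_0=14, γ_1=27, γ_2=21 (in table at j=5).
x = i·n + j = 2·6 + 5 = 17.
Check: 19^17 ≡ 14 (mod 29).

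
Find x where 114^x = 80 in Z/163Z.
95

Baby-step giant-step with step n = ⌈√163⌉ = 13.
Baby steps 114^j mod 163 (j:value) for j=0..12: 0:1, 1:114, 2:119, 3:37, 4:143, 5:2, 6:65, 7:75, 8:74, 9:123, 10:4, 11:130, 12:150.
Giant-step multiplier: 114^(-13) ≡ 114^(162-13) = 114^149 ≡ 76 (mod 163).
Giant steps γ_i = 80·76^i mod 163: γ_0=80, γ_1=49, γ_2=138, γ_3=56, γ_4=18, γ_5=64, γ_6=137, γ_7=143 (in table at j=4).
x = i·n + j = 7·13 + 4 = 95.
Check: 114^95 ≡ 80 (mod 163).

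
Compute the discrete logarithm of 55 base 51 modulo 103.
38

Baby-step giant-step with step n = ⌈√103⌉ = 11.
Baby steps 51^j mod 103 (j:value) for j=0..10: 0:1, 1:51, 2:26, 3:90, 4:58, 5:74, 6:66, 7:70, 8:68, 9:69, 10:17.
Giant-step multiplier: 51^(-11) ≡ 51^(102-11) = 51^91 ≡ 12 (mod 103).
Giant steps γ_i = 55·12^i mod 103: γ_0=55, γ_1=42, γ_2=92, γ_3=74 (in table at j=5).
x = i·n + j = 3·11 + 5 = 38.
Check: 51^38 ≡ 55 (mod 103).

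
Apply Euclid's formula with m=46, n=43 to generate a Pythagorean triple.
(267, 3956, 3965)

Euclid's formula: a = m² - n², b = 2mn, c = m² + n²
m = 46, n = 43
a = 46² - 43² = 2116 - 1849 = 267
b = 2 × 46 × 43 = 3956
c = 46² + 43² = 2116 + 1849 = 3965
Verification: 267² + 3956² = 71289 + 15649936 = 15721225 = 3965² ✓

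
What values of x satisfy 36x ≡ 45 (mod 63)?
x ≡ 3 (mod 7)

gcd(36, 63) = 9, which divides 45, so solutions exist.
Divide through by 9: 4x ≡ 5 (mod 7).
Find 4^(-1) mod 7 by the extended Euclidean algorithm:
7 = 1 × 4 + 3  ⟹  3 = (1)·7 + (-1)·4
4 = 1 × 3 + 1  ⟹  1 = (-1)·7 + (2)·4
So (2)·4 ≡ 1 (mod 7), i.e. 4^(-1) ≡ 2 (mod 7).
x ≡ 2 × 5 = 10 ≡ 3 (mod 7).
Check: 36 × 3 = 108 ≡ 45 (mod 63).
x ≡ 3 (mod 7), giving 9 solutions mod 63.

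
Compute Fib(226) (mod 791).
225

Matrix identity: Q^n = [[F_(n+1), F_n], [F_n, F_(n-1)]] with Q = [[1,1],[1,0]].
n = 226 = 11100010₂. Square-and-multiply, entries mod 791:
Q^1 = [[1,1],[1,0]]
Q^3 = (Q^1)²·Q = [[3,2],[2,1]]
Q^7 = (Q^3)²·Q = [[21,13],[13,8]]
Q^14 = (Q^7)² = [[610,377],[377,233]]
Q^28 = (Q^14)² = [[79,620],[620,250]]
Q^56 = (Q^28)² = [[678,693],[693,776]]
Q^113 = (Q^56)²·Q = [[113,225],[225,679]]
Q^226 = (Q^113)² = [[114,225],[225,680]]
F_226 mod 791 = Q^226[0][1] = 225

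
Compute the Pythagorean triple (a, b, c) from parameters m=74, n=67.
(987, 9916, 9965)

Euclid's formula: a = m² - n², b = 2mn, c = m² + n²
m = 74, n = 67
a = 74² - 67² = 5476 - 4489 = 987
b = 2 × 74 × 67 = 9916
c = 74² + 67² = 5476 + 4489 = 9965
Verification: 987² + 9916² = 974169 + 98327056 = 99301225 = 9965² ✓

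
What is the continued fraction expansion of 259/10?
[25; 1, 9]

Euclidean algorithm steps:
259 = 25 × 10 + 9
10 = 1 × 9 + 1
9 = 9 × 1 + 0
Continued fraction: [25; 1, 9]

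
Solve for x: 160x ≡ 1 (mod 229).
73

gcd(160, 229) = 1, so the inverse exists.
Extended Euclidean algorithm on (229, 160):
229 = 1 × 160 + 69  ⟹  69 = (1)·229 + (-1)·160
160 = 2 × 69 + 22  ⟹  22 = (-2)·229 + (3)·160
69 = 3 × 22 + 3  ⟹  3 = (7)·229 + (-10)·160
22 = 7 × 3 + 1  ⟹  1 = (-51)·229 + (73)·160
So (73)·160 ≡ 1 (mod 229), i.e. 160^(-1) ≡ 73 (mod 229).
Check: 160 × 73 = 11680 ≡ 1 (mod 229)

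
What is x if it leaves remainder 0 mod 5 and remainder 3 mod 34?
105

Using Chinese Remainder Theorem:
M = 5 × 34 = 170
M1 = 34, M2 = 5
y1 = 34^(-1) mod 5 = 4
y2 = 5^(-1) mod 34 = 7
x = (0×34×4 + 3×5×7) mod 170 = 105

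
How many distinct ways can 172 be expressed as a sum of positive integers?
330495499613

p(n) counts ways to write n as a sum of positive integers (order ignored).
Euler's pentagonal recurrence: p(k) = p(k-1) + p(k-2) - p(k-5) - p(k-7) + p(k-12) + p(k-15) - ... (offsets j(3j∓1)/2, signs ++--, p(0)=1, p(<0)=0).
DP table for k = 0..171: p(0)=1, p(1)=1, p(2)=2, p(3)=3, p(4)=5, p(5)=7, p(6)=11, p(7)=15, p(8)=22, p(9)=30, p(10)=42, p(11)=56, p(12)=77, p(13)=101, p(14)=135, p(15)=176, p(16)=231, p(17)=297, p(18)=385, p(19)=490, p(20)=627, p(21)=792, p(22)=1002, p(23)=1255, p(24)=1575, p(25)=1958, p(26)=2436, p(27)=3010, p(28)=3718, p(29)=4565, p(30)=5604, p(31)=6842, p(32)=8349, p(33)=10143, p(34)=12310, p(35)=14883, p(36)=17977, p(37)=21637, p(38)=26015, p(39)=31185, p(40)=37338, p(41)=44583, p(42)=53174, p(43)=63261, p(44)=75175, p(45)=89134, p(46)=105558, p(47)=124754, p(48)=147273, p(49)=173525, p(50)=204226, p(51)=239943, p(52)=281589, p(53)=329931, p(54)=386155, p(55)=451276, p(56)=526823, p(57)=614154, p(58)=715220, p(59)=831820, p(60)=966467, p(61)=1121505, p(62)=1300156, p(63)=1505499, p(64)=1741630, p(65)=2012558, p(66)=2323520, p(67)=2679689, p(68)=3087735, p(69)=3554345, p(70)=4087968, p(71)=4697205, p(72)=5392783, p(73)=6185689, p(74)=7089500, p(75)=8118264, p(76)=9289091, p(77)=10619863, p(78)=12132164, p(79)=13848650, p(80)=15796476, p(81)=18004327, p(82)=20506255, p(83)=23338469, p(84)=26543660, p(85)=30167357, p(86)=34262962, p(87)=38887673, p(88)=44108109, p(89)=49995925, p(90)=56634173, p(91)=64112359, p(92)=72533807, p(93)=82010177, p(94)=92669720, p(95)=104651419, p(96)=118114304, p(97)=133230930, p(98)=150198136, p(99)=169229875, p(100)=190569292, p(101)=214481126, p(102)=241265379, p(103)=271248950, p(104)=304801365, p(105)=342325709, p(106)=384276336, p(107)=431149389, p(108)=483502844, p(109)=541946240, p(110)=607163746, p(111)=679903203, p(112)=761002156, p(113)=851376628, p(114)=952050665, p(115)=1064144451, p(116)=1188908248, p(117)=1327710076, p(118)=1482074143, p(119)=1653668665, p(120)=1844349560, p(121)=2056148051, p(122)=2291320912, p(123)=2552338241, p(124)=2841940500, p(125)=3163127352, p(126)=3519222692, p(127)=3913864295, p(128)=4351078600, p(129)=4835271870, p(130)=5371315400, p(131)=5964539504, p(132)=6620830889, p(133)=7346629512, p(134)=8149040695, p(135)=9035836076, p(136)=10015581680, p(137)=11097645016, p(138)=12292341831, p(139)=13610949895, p(140)=15065878135, p(141)=16670689208, p(142)=18440293320, p(143)=20390982757, p(144)=22540654445, p(145)=24908858009, p(146)=27517052599, p(147)=30388671978, p(148)=33549419497, p(149)=37027355200, p(150)=40853235313, p(151)=45060624582, p(152)=49686288421, p(153)=54770336324, p(154)=60356673280, p(155)=66493182097, p(156)=73232243759, p(157)=80630964769, p(158)=88751778802, p(159)=97662728555, p(160)=107438159466, p(161)=118159068427, p(162)=129913904637, p(163)=142798995930, p(164)=156919475295, p(165)=172389800255, p(166)=189334822579, p(167)=207890420102, p(168)=228204732751, p(169)=250438925115, p(170)=274768617130, p(171)=301384802048.
Final step: p(172) = p(171) + p(170) - p(167) - p(165) + p(160) + p(157) - p(150) - p(146) + p(137) + p(132) - p(121) - p(115) + p(102) + p(95) - p(80) - p(72) + p(55) + p(46) - p(27) - p(17)
= 301384802048 + 274768617130 - 207890420102 - 172389800255 + 107438159466 + 80630964769 - 40853235313 - 27517052599 + 11097645016 + 6620830889 - 2056148051 - 1064144451 + 241265379 + 104651419 - 15796476 - 5392783 + 451276 + 105558 - 3010 - 297
= 330495499613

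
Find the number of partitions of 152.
49686288421

p(n) counts ways to write n as a sum of positive integers (order ignored).
Euler's pentagonal recurrence: p(k) = p(k-1) + p(k-2) - p(k-5) - p(k-7) + p(k-12) + p(k-15) - ... (offsets j(3j∓1)/2, signs ++--, p(0)=1, p(<0)=0).
DP table for k = 0..151: p(0)=1, p(1)=1, p(2)=2, p(3)=3, p(4)=5, p(5)=7, p(6)=11, p(7)=15, p(8)=22, p(9)=30, p(10)=42, p(11)=56, p(12)=77, p(13)=101, p(14)=135, p(15)=176, p(16)=231, p(17)=297, p(18)=385, p(19)=490, p(20)=627, p(21)=792, p(22)=1002, p(23)=1255, p(24)=1575, p(25)=1958, p(26)=2436, p(27)=3010, p(28)=3718, p(29)=4565, p(30)=5604, p(31)=6842, p(32)=8349, p(33)=10143, p(34)=12310, p(35)=14883, p(36)=17977, p(37)=21637, p(38)=26015, p(39)=31185, p(40)=37338, p(41)=44583, p(42)=53174, p(43)=63261, p(44)=75175, p(45)=89134, p(46)=105558, p(47)=124754, p(48)=147273, p(49)=173525, p(50)=204226, p(51)=239943, p(52)=281589, p(53)=329931, p(54)=386155, p(55)=451276, p(56)=526823, p(57)=614154, p(58)=715220, p(59)=831820, p(60)=966467, p(61)=1121505, p(62)=1300156, p(63)=1505499, p(64)=1741630, p(65)=2012558, p(66)=2323520, p(67)=2679689, p(68)=3087735, p(69)=3554345, p(70)=4087968, p(71)=4697205, p(72)=5392783, p(73)=6185689, p(74)=7089500, p(75)=8118264, p(76)=9289091, p(77)=10619863, p(78)=12132164, p(79)=13848650, p(80)=15796476, p(81)=18004327, p(82)=20506255, p(83)=23338469, p(84)=26543660, p(85)=30167357, p(86)=34262962, p(87)=38887673, p(88)=44108109, p(89)=49995925, p(90)=56634173, p(91)=64112359, p(92)=72533807, p(93)=82010177, p(94)=92669720, p(95)=104651419, p(96)=118114304, p(97)=133230930, p(98)=150198136, p(99)=169229875, p(100)=190569292, p(101)=214481126, p(102)=241265379, p(103)=271248950, p(104)=304801365, p(105)=342325709, p(106)=384276336, p(107)=431149389, p(108)=483502844, p(109)=541946240, p(110)=607163746, p(111)=679903203, p(112)=761002156, p(113)=851376628, p(114)=952050665, p(115)=1064144451, p(116)=1188908248, p(117)=1327710076, p(118)=1482074143, p(119)=1653668665, p(120)=1844349560, p(121)=2056148051, p(122)=2291320912, p(123)=2552338241, p(124)=2841940500, p(125)=3163127352, p(126)=3519222692, p(127)=3913864295, p(128)=4351078600, p(129)=4835271870, p(130)=5371315400, p(131)=5964539504, p(132)=6620830889, p(133)=7346629512, p(134)=8149040695, p(135)=9035836076, p(136)=10015581680, p(137)=11097645016, p(138)=12292341831, p(139)=13610949895, p(140)=15065878135, p(141)=16670689208, p(142)=18440293320, p(143)=20390982757, p(144)=22540654445, p(145)=24908858009, p(146)=27517052599, p(147)=30388671978, p(148)=33549419497, p(149)=37027355200, p(150)=40853235313, p(151)=45060624582.
Final step: p(152) = p(151) + p(150) - p(147) - p(145) + p(140) + p(137) - p(130) - p(126) + p(117) + p(112) - p(101) - p(95) + p(82) + p(75) - p(60) - p(52) + p(35) + p(26) - p(7)
= 45060624582 + 40853235313 - 30388671978 - 24908858009 + 15065878135 + 11097645016 - 5371315400 - 3519222692 + 1327710076 + 761002156 - 214481126 - 104651419 + 20506255 + 8118264 - 966467 - 281589 + 14883 + 2436 - 15
= 49686288421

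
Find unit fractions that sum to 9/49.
1/6 + 1/59 + 1/17346

Greedy algorithm:
9/49: ceiling(49/9) = 6, use 1/6
5/294: ceiling(294/5) = 59, use 1/59
1/17346: ceiling(17346/1) = 17346, use 1/17346
Result: 9/49 = 1/6 + 1/59 + 1/17346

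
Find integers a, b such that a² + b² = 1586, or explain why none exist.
19² + 35² (a=19, b=35)

Factorization: 1586 = 2 × 13 × 61
By Fermat: n is sum of two squares iff every prime p ≡ 3 (mod 4) appears to even power.
All primes ≡ 3 (mod 4) appear to even power.
Search a = 0, 1, 2, … for 1586 - a² a perfect square: first hit at a = 19: 1586 - 361 = 1225 = 35².
1586 = 19² + 35² = 361 + 1225 ✓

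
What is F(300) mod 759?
627

Matrix identity: Q^n = [[F_(n+1), F_n], [F_n, F_(n-1)]] with Q = [[1,1],[1,0]].
n = 300 = 100101100₂. Square-and-multiply, entries mod 759:
Q^1 = [[1,1],[1,0]]
Q^2 = (Q^1)² = [[2,1],[1,1]]
Q^4 = (Q^2)² = [[5,3],[3,2]]
Q^9 = (Q^4)²·Q = [[55,34],[34,21]]
Q^18 = (Q^9)² = [[386,307],[307,79]]
Q^37 = (Q^18)²·Q = [[428,365],[365,63]]
Q^75 = (Q^37)²·Q = [[756,665],[665,91]]
Q^150 = (Q^75)² = [[496,77],[77,419]]
Q^300 = (Q^150)² = [[716,627],[627,89]]
F_300 mod 759 = Q^300[0][1] = 627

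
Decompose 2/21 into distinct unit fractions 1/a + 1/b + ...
1/11 + 1/231

Greedy algorithm:
2/21: ceiling(21/2) = 11, use 1/11
1/231: ceiling(231/1) = 231, use 1/231
Result: 2/21 = 1/11 + 1/231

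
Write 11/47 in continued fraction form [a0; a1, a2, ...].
[0; 4, 3, 1, 2]

Euclidean algorithm steps:
11 = 0 × 47 + 11
47 = 4 × 11 + 3
11 = 3 × 3 + 2
3 = 1 × 2 + 1
2 = 2 × 1 + 0
Continued fraction: [0; 4, 3, 1, 2]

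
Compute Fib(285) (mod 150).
110

Matrix identity: Q^n = [[F_(n+1), F_n], [F_n, F_(n-1)]] with Q = [[1,1],[1,0]].
n = 285 = 100011101₂. Square-and-multiply, entries mod 150:
Q^1 = [[1,1],[1,0]]
Q^2 = (Q^1)² = [[2,1],[1,1]]
Q^4 = (Q^2)² = [[5,3],[3,2]]
Q^8 = (Q^4)² = [[34,21],[21,13]]
Q^17 = (Q^8)²·Q = [[34,97],[97,87]]
Q^35 = (Q^17)²·Q = [[102,65],[65,37]]
Q^71 = (Q^35)²·Q = [[114,79],[79,35]]
Q^142 = (Q^71)² = [[37,71],[71,116]]
Q^285 = (Q^142)²·Q = [[23,110],[110,63]]
F_285 mod 150 = Q^285[0][1] = 110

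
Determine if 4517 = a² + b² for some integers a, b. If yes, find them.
46² + 49² (a=46, b=49)

Factorization: 4517 = 4517
By Fermat: n is sum of two squares iff every prime p ≡ 3 (mod 4) appears to even power.
All primes ≡ 3 (mod 4) appear to even power.
Search a = 0, 1, 2, … for 4517 - a² a perfect square: first hit at a = 46: 4517 - 2116 = 2401 = 49².
4517 = 46² + 49² = 2116 + 2401 ✓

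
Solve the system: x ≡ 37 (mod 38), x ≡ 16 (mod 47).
721

Using Chinese Remainder Theorem:
M = 38 × 47 = 1786
M1 = 47, M2 = 38
y1 = 47^(-1) mod 38 = 17
y2 = 38^(-1) mod 47 = 26
x = (37×47×17 + 16×38×26) mod 1786 = 721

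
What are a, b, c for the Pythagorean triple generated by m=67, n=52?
(1785, 6968, 7193)

Euclid's formula: a = m² - n², b = 2mn, c = m² + n²
m = 67, n = 52
a = 67² - 52² = 4489 - 2704 = 1785
b = 2 × 67 × 52 = 6968
c = 67² + 52² = 4489 + 2704 = 7193
Verification: 1785² + 6968² = 3186225 + 48553024 = 51739249 = 7193² ✓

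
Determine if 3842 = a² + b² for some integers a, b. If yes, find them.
11² + 61² (a=11, b=61)

Factorization: 3842 = 2 × 17 × 113
By Fermat: n is sum of two squares iff every prime p ≡ 3 (mod 4) appears to even power.
All primes ≡ 3 (mod 4) appear to even power.
Search a = 0, 1, 2, … for 3842 - a² a perfect square: first hit at a = 11: 3842 - 121 = 3721 = 61².
3842 = 11² + 61² = 121 + 3721 ✓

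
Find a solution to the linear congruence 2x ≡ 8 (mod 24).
x ≡ 4 (mod 12)

gcd(2, 24) = 2, which divides 8, so solutions exist.
Divide through by 2: x ≡ 4 (mod 12).
The coefficient of x is now 1, so x ≡ 4 (mod 12).
Check: 2 × 4 = 8 ≡ 8 (mod 24).
x ≡ 4 (mod 12), giving 2 solutions mod 24.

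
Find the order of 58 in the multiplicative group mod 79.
26

79 is prime, so ord(58) divides φ(79) = 78.
Divisors of 78: 1, 2, 3, 6, 13, 26, 39, 78.
Repeated squaring: 58^1 ≡ 58, 58^2 ≡ 46, 58^4 ≡ 62, 58^8 ≡ 52, 58^16 ≡ 18, 58^32 ≡ 8, 58^64 ≡ 64 (mod 79).
Test 58^d mod 79 for each divisor d in increasing order:
58^1 ≡ 58
58^2 ≡ 46
58^3 = 58^2·58^1 ≡ 61
58^6 = 58^4·58^2 ≡ 8
58^13 = 58^8·58^4·58^1 ≡ 78
58^26 = 58^16·58^8·58^2 ≡ 1  ← first divisor giving 1
The order is 26.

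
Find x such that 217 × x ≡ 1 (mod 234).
55

gcd(217, 234) = 1, so the inverse exists.
Extended Euclidean algorithm on (234, 217):
234 = 1 × 217 + 17  ⟹  17 = (1)·234 + (-1)·217
217 = 12 × 17 + 13  ⟹  13 = (-12)·234 + (13)·217
17 = 1 × 13 + 4  ⟹  4 = (13)·234 + (-14)·217
13 = 3 × 4 + 1  ⟹  1 = (-51)·234 + (55)·217
So (55)·217 ≡ 1 (mod 234), i.e. 217^(-1) ≡ 55 (mod 234).
Check: 217 × 55 = 11935 ≡ 1 (mod 234)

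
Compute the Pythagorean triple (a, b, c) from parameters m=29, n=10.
(741, 580, 941)

Euclid's formula: a = m² - n², b = 2mn, c = m² + n²
m = 29, n = 10
a = 29² - 10² = 841 - 100 = 741
b = 2 × 29 × 10 = 580
c = 29² + 10² = 841 + 100 = 941
Verification: 741² + 580² = 549081 + 336400 = 885481 = 941² ✓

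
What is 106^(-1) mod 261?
229

gcd(106, 261) = 1, so the inverse exists.
Extended Euclidean algorithm on (261, 106):
261 = 2 × 106 + 49  ⟹  49 = (1)·261 + (-2)·106
106 = 2 × 49 + 8  ⟹  8 = (-2)·261 + (5)·106
49 = 6 × 8 + 1  ⟹  1 = (13)·261 + (-32)·106
So (-32)·106 ≡ 1 (mod 261), i.e. 106^(-1) ≡ -32 ≡ 229 (mod 261).
Check: 106 × 229 = 24274 ≡ 1 (mod 261)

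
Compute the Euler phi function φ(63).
36

63 = 3^2 × 7
φ(n) = n × ∏(1 - 1/p) for each prime p dividing n
φ(63) = 63 × (1 - 1/3) × (1 - 1/7) = 36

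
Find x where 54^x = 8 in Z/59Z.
15

Baby-step giant-step with step n = ⌈√59⌉ = 8.
Baby steps 54^j mod 59 (j:value) for j=0..7: 0:1, 1:54, 2:25, 3:52, 4:35, 5:2, 6:49, 7:50.
Giant-step multiplier: 54^(-8) ≡ 54^(58-8) = 54^50 ≡ 21 (mod 59).
Giant steps γ_i = 8·21^i mod 59: γ_0=8, γ_1=50 (in table at j=7).
x = i·n + j = 1·8 + 7 = 15.
Check: 54^15 ≡ 8 (mod 59).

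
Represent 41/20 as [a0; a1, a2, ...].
[2; 20]

Euclidean algorithm steps:
41 = 2 × 20 + 1
20 = 20 × 1 + 0
Continued fraction: [2; 20]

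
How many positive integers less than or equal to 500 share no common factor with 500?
200

500 = 2^2 × 5^3
φ(n) = n × ∏(1 - 1/p) for each prime p dividing n
φ(500) = 500 × (1 - 1/2) × (1 - 1/5) = 200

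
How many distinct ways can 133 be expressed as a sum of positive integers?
7346629512

p(n) counts ways to write n as a sum of positive integers (order ignored).
Euler's pentagonal recurrence: p(k) = p(k-1) + p(k-2) - p(k-5) - p(k-7) + p(k-12) + p(k-15) - ... (offsets j(3j∓1)/2, signs ++--, p(0)=1, p(<0)=0).
DP table for k = 0..132: p(0)=1, p(1)=1, p(2)=2, p(3)=3, p(4)=5, p(5)=7, p(6)=11, p(7)=15, p(8)=22, p(9)=30, p(10)=42, p(11)=56, p(12)=77, p(13)=101, p(14)=135, p(15)=176, p(16)=231, p(17)=297, p(18)=385, p(19)=490, p(20)=627, p(21)=792, p(22)=1002, p(23)=1255, p(24)=1575, p(25)=1958, p(26)=2436, p(27)=3010, p(28)=3718, p(29)=4565, p(30)=5604, p(31)=6842, p(32)=8349, p(33)=10143, p(34)=12310, p(35)=14883, p(36)=17977, p(37)=21637, p(38)=26015, p(39)=31185, p(40)=37338, p(41)=44583, p(42)=53174, p(43)=63261, p(44)=75175, p(45)=89134, p(46)=105558, p(47)=124754, p(48)=147273, p(49)=173525, p(50)=204226, p(51)=239943, p(52)=281589, p(53)=329931, p(54)=386155, p(55)=451276, p(56)=526823, p(57)=614154, p(58)=715220, p(59)=831820, p(60)=966467, p(61)=1121505, p(62)=1300156, p(63)=1505499, p(64)=1741630, p(65)=2012558, p(66)=2323520, p(67)=2679689, p(68)=3087735, p(69)=3554345, p(70)=4087968, p(71)=4697205, p(72)=5392783, p(73)=6185689, p(74)=7089500, p(75)=8118264, p(76)=9289091, p(77)=10619863, p(78)=12132164, p(79)=13848650, p(80)=15796476, p(81)=18004327, p(82)=20506255, p(83)=23338469, p(84)=26543660, p(85)=30167357, p(86)=34262962, p(87)=38887673, p(88)=44108109, p(89)=49995925, p(90)=56634173, p(91)=64112359, p(92)=72533807, p(93)=82010177, p(94)=92669720, p(95)=104651419, p(96)=118114304, p(97)=133230930, p(98)=150198136, p(99)=169229875, p(100)=190569292, p(101)=214481126, p(102)=241265379, p(103)=271248950, p(104)=304801365, p(105)=342325709, p(106)=384276336, p(107)=431149389, p(108)=483502844, p(109)=541946240, p(110)=607163746, p(111)=679903203, p(112)=761002156, p(113)=851376628, p(114)=952050665, p(115)=1064144451, p(116)=1188908248, p(117)=1327710076, p(118)=1482074143, p(119)=1653668665, p(120)=1844349560, p(121)=2056148051, p(122)=2291320912, p(123)=2552338241, p(124)=2841940500, p(125)=3163127352, p(126)=3519222692, p(127)=3913864295, p(128)=4351078600, p(129)=4835271870, p(130)=5371315400, p(131)=5964539504, p(132)=6620830889.
Final step: p(133) = p(132) + p(131) - p(128) - p(126) + p(121) + p(118) - p(111) - p(107) + p(98) + p(93) - p(82) - p(76) + p(63) + p(56) - p(41) - p(33) + p(16) + p(7)
= 6620830889 + 5964539504 - 4351078600 - 3519222692 + 2056148051 + 1482074143 - 679903203 - 431149389 + 150198136 + 82010177 - 20506255 - 9289091 + 1505499 + 526823 - 44583 - 10143 + 231 + 15
= 7346629512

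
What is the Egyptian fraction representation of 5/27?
1/6 + 1/54

Greedy algorithm:
5/27: ceiling(27/5) = 6, use 1/6
1/54: ceiling(54/1) = 54, use 1/54
Result: 5/27 = 1/6 + 1/54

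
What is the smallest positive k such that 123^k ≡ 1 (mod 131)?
65

131 is prime, so ord(123) divides φ(131) = 130.
Divisors of 130: 1, 2, 5, 10, 13, 26, 65, 130.
Repeated squaring: 123^1 ≡ 123, 123^2 ≡ 64, 123^4 ≡ 35, 123^8 ≡ 46, 123^16 ≡ 20, 123^32 ≡ 7, 123^64 ≡ 49, 123^128 ≡ 43 (mod 131).
Test 123^d mod 131 for each divisor d in increasing order:
123^1 ≡ 123
123^2 ≡ 64
123^5 = 123^4·123^1 ≡ 113
123^10 = 123^8·123^2 ≡ 62
123^13 = 123^8·123^4·123^1 ≡ 89
123^26 = 123^16·123^8·123^2 ≡ 61
123^65 = 123^64·123^1 ≡ 1  ← first divisor giving 1
The order is 65.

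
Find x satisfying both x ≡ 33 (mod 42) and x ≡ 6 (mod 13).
201

Using Chinese Remainder Theorem:
M = 42 × 13 = 546
M1 = 13, M2 = 42
y1 = 13^(-1) mod 42 = 13
y2 = 42^(-1) mod 13 = 9
x = (33×13×13 + 6×42×9) mod 546 = 201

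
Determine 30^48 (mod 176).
16

Repeated squaring. Binary of 48 = 110000.
30^1 ≡ 30 (mod 176); 30^2 ≡ 20 (mod 176); 30^4 ≡ 48 (mod 176); 30^8 ≡ 16 (mod 176); 30^16 ≡ 80 (mod 176); 30^32 ≡ 64 (mod 176)
30^48 = 30^16 × 30^32 ≡ 16 (mod 176)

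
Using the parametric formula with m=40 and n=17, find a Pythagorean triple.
(1311, 1360, 1889)

Euclid's formula: a = m² - n², b = 2mn, c = m² + n²
m = 40, n = 17
a = 40² - 17² = 1600 - 289 = 1311
b = 2 × 40 × 17 = 1360
c = 40² + 17² = 1600 + 289 = 1889
Verification: 1311² + 1360² = 1718721 + 1849600 = 3568321 = 1889² ✓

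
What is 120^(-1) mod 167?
135

gcd(120, 167) = 1, so the inverse exists.
Extended Euclidean algorithm on (167, 120):
167 = 1 × 120 + 47  ⟹  47 = (1)·167 + (-1)·120
120 = 2 × 47 + 26  ⟹  26 = (-2)·167 + (3)·120
47 = 1 × 26 + 21  ⟹  21 = (3)·167 + (-4)·120
26 = 1 × 21 + 5  ⟹  5 = (-5)·167 + (7)·120
21 = 4 × 5 + 1  ⟹  1 = (23)·167 + (-32)·120
So (-32)·120 ≡ 1 (mod 167), i.e. 120^(-1) ≡ -32 ≡ 135 (mod 167).
Check: 120 × 135 = 16200 ≡ 1 (mod 167)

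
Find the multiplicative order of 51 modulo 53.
52

53 is prime, so ord(51) divides φ(53) = 52.
Divisors of 52: 1, 2, 4, 13, 26, 52.
Repeated squaring: 51^1 ≡ 51, 51^2 ≡ 4, 51^4 ≡ 16, 51^8 ≡ 44, 51^16 ≡ 28, 51^32 ≡ 42 (mod 53).
Test 51^d mod 53 for each divisor d in increasing order:
51^1 ≡ 51
51^2 ≡ 4
51^4 ≡ 16
51^13 = 51^8·51^4·51^1 ≡ 23
51^26 = 51^16·51^8·51^2 ≡ 52
51^52 = 51^32·51^16·51^4 ≡ 1  ← first divisor giving 1
The order is 52.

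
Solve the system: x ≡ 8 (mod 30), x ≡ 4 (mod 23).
188

Using Chinese Remainder Theorem:
M = 30 × 23 = 690
M1 = 23, M2 = 30
y1 = 23^(-1) mod 30 = 17
y2 = 30^(-1) mod 23 = 10
x = (8×23×17 + 4×30×10) mod 690 = 188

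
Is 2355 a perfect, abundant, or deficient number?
deficient

Proper divisors of 2355: sum = 1 + 3 + 5 + 15 + 157 + 471 + 785 = 1437
Since 1437 < 2355, 2355 is deficient.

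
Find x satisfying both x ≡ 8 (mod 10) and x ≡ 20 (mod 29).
78

Using Chinese Remainder Theorem:
M = 10 × 29 = 290
M1 = 29, M2 = 10
y1 = 29^(-1) mod 10 = 9
y2 = 10^(-1) mod 29 = 3
x = (8×29×9 + 20×10×3) mod 290 = 78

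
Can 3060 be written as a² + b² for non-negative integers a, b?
12² + 54² (a=12, b=54)

Factorization: 3060 = 2^2 × 3^2 × 5 × 17
By Fermat: n is sum of two squares iff every prime p ≡ 3 (mod 4) appears to even power.
All primes ≡ 3 (mod 4) appear to even power.
Search a = 0, 1, 2, … for 3060 - a² a perfect square: first hit at a = 12: 3060 - 144 = 2916 = 54².
3060 = 12² + 54² = 144 + 2916 ✓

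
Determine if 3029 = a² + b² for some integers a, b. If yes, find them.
2² + 55² (a=2, b=55)

Factorization: 3029 = 13 × 233
By Fermat: n is sum of two squares iff every prime p ≡ 3 (mod 4) appears to even power.
All primes ≡ 3 (mod 4) appear to even power.
Search a = 0, 1, 2, … for 3029 - a² a perfect square: first hit at a = 2: 3029 - 4 = 3025 = 55².
3029 = 2² + 55² = 4 + 3025 ✓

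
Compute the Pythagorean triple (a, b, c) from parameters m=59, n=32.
(2457, 3776, 4505)

Euclid's formula: a = m² - n², b = 2mn, c = m² + n²
m = 59, n = 32
a = 59² - 32² = 3481 - 1024 = 2457
b = 2 × 59 × 32 = 3776
c = 59² + 32² = 3481 + 1024 = 4505
Verification: 2457² + 3776² = 6036849 + 14258176 = 20295025 = 4505² ✓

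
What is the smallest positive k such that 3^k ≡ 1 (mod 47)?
23

47 is prime, so ord(3) divides φ(47) = 46.
Divisors of 46: 1, 2, 23, 46.
Repeated squaring: 3^1 ≡ 3, 3^2 ≡ 9, 3^4 ≡ 34, 3^8 ≡ 28, 3^16 ≡ 32, 3^32 ≡ 37 (mod 47).
Test 3^d mod 47 for each divisor d in increasing order:
3^1 ≡ 3
3^2 ≡ 9
3^23 = 3^16·3^4·3^2·3^1 ≡ 1  ← first divisor giving 1
The order is 23.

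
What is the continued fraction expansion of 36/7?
[5; 7]

Euclidean algorithm steps:
36 = 5 × 7 + 1
7 = 7 × 1 + 0
Continued fraction: [5; 7]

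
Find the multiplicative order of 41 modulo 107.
53

107 is prime, so ord(41) divides φ(107) = 106.
Divisors of 106: 1, 2, 53, 106.
Repeated squaring: 41^1 ≡ 41, 41^2 ≡ 76, 41^4 ≡ 105, 41^8 ≡ 4, 41^16 ≡ 16, 41^32 ≡ 42, 41^64 ≡ 52 (mod 107).
Test 41^d mod 107 for each divisor d in increasing order:
41^1 ≡ 41
41^2 ≡ 76
41^53 = 41^32·41^16·41^4·41^1 ≡ 1  ← first divisor giving 1
The order is 53.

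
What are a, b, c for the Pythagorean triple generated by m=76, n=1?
(5775, 152, 5777)

Euclid's formula: a = m² - n², b = 2mn, c = m² + n²
m = 76, n = 1
a = 76² - 1² = 5776 - 1 = 5775
b = 2 × 76 × 1 = 152
c = 76² + 1² = 5776 + 1 = 5777
Verification: 5775² + 152² = 33350625 + 23104 = 33373729 = 5777² ✓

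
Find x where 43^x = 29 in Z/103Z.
70

Baby-step giant-step with step n = ⌈√103⌉ = 11.
Baby steps 43^j mod 103 (j:value) for j=0..10: 0:1, 1:43, 2:98, 3:94, 4:25, 5:45, 6:81, 7:84, 8:7, 9:95, 10:68.
Giant-step multiplier: 43^(-11) ≡ 43^(102-11) = 43^91 ≡ 85 (mod 103).
Giant steps γ_i = 29·85^i mod 103: γ_0=29, γ_1=96, γ_2=23, γ_3=101, γ_4=36, γ_5=73, γ_6=25 (in table at j=4).
x = i·n + j = 6·11 + 4 = 70.
Check: 43^70 ≡ 29 (mod 103).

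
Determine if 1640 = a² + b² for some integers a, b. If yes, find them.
14² + 38² (a=14, b=38)

Factorization: 1640 = 2^3 × 5 × 41
By Fermat: n is sum of two squares iff every prime p ≡ 3 (mod 4) appears to even power.
All primes ≡ 3 (mod 4) appear to even power.
Search a = 0, 1, 2, … for 1640 - a² a perfect square: first hit at a = 14: 1640 - 196 = 1444 = 38².
1640 = 14² + 38² = 196 + 1444 ✓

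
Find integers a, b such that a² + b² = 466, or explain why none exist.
5² + 21² (a=5, b=21)

Factorization: 466 = 2 × 233
By Fermat: n is sum of two squares iff every prime p ≡ 3 (mod 4) appears to even power.
All primes ≡ 3 (mod 4) appear to even power.
Search a = 0, 1, 2, … for 466 - a² a perfect square: first hit at a = 5: 466 - 25 = 441 = 21².
466 = 5² + 21² = 25 + 441 ✓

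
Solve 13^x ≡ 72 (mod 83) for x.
69

Baby-step giant-step with step n = ⌈√83⌉ = 10.
Baby steps 13^j mod 83 (j:value) for j=0..9: 0:1, 1:13, 2:3, 3:39, 4:9, 5:34, 6:27, 7:19, 8:81, 9:57.
Giant-step multiplier: 13^(-10) ≡ 13^(82-10) = 13^72 ≡ 69 (mod 83).
Giant steps γ_i = 72·69^i mod 83: γ_0=72, γ_1=71, γ_2=2, γ_3=55, γ_4=60, γ_5=73, γ_6=57 (in table at j=9).
x = i·n + j = 6·10 + 9 = 69.
Check: 13^69 ≡ 72 (mod 83).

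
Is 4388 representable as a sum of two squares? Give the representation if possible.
32² + 58² (a=32, b=58)

Factorization: 4388 = 2^2 × 1097
By Fermat: n is sum of two squares iff every prime p ≡ 3 (mod 4) appears to even power.
All primes ≡ 3 (mod 4) appear to even power.
Search a = 0, 1, 2, … for 4388 - a² a perfect square: first hit at a = 32: 4388 - 1024 = 3364 = 58².
4388 = 32² + 58² = 1024 + 3364 ✓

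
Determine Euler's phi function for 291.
192

291 = 3 × 97
φ(n) = n × ∏(1 - 1/p) for each prime p dividing n
φ(291) = 291 × (1 - 1/3) × (1 - 1/97) = 192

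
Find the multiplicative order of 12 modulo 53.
52

53 is prime, so ord(12) divides φ(53) = 52.
Divisors of 52: 1, 2, 4, 13, 26, 52.
Repeated squaring: 12^1 ≡ 12, 12^2 ≡ 38, 12^4 ≡ 13, 12^8 ≡ 10, 12^16 ≡ 47, 12^32 ≡ 36 (mod 53).
Test 12^d mod 53 for each divisor d in increasing order:
12^1 ≡ 12
12^2 ≡ 38
12^4 ≡ 13
12^13 = 12^8·12^4·12^1 ≡ 23
12^26 = 12^16·12^8·12^2 ≡ 52
12^52 = 12^32·12^16·12^4 ≡ 1  ← first divisor giving 1
The order is 52.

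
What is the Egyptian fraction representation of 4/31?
1/8 + 1/248

Greedy algorithm:
4/31: ceiling(31/4) = 8, use 1/8
1/248: ceiling(248/1) = 248, use 1/248
Result: 4/31 = 1/8 + 1/248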